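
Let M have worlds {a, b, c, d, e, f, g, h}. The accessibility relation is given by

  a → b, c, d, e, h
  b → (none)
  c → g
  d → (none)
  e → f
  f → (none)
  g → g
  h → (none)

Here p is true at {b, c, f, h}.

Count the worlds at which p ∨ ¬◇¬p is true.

a: p is F, ¬◇¬p is F. ✗
b: p is T, ¬◇¬p is T. ✓
c: p is T, ¬◇¬p is F. ✓
d: p is F, ¬◇¬p is T. ✓
e: p is F, ¬◇¬p is T. ✓
f: p is T, ¬◇¬p is T. ✓
g: p is F, ¬◇¬p is F. ✗
h: p is T, ¬◇¬p is T. ✓
Satisfying worlds: {b, c, d, e, f, h}.

6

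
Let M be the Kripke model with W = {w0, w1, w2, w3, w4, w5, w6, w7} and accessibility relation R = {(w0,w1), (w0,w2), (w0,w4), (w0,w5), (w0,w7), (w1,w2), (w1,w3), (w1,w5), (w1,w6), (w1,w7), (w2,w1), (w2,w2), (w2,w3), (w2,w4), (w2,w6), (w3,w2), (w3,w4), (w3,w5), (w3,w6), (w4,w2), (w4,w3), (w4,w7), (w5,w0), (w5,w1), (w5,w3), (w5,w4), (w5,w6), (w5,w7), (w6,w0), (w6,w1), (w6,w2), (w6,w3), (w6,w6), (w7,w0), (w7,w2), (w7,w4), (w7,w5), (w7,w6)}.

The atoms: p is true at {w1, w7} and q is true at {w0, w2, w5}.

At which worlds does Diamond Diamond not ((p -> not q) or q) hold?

w0: successors {w1, w2, w4, w5, w7}; Diamond not ((p -> not q) or q) there: w1:F, w2:F, w4:F, w5:F, w7:F. ✗
w1: successors {w2, w3, w5, w6, w7}; Diamond not ((p -> not q) or q) there: w2:F, w3:F, w5:F, w6:F, w7:F. ✗
w2: successors {w1, w2, w3, w4, w6}; Diamond not ((p -> not q) or q) there: w1:F, w2:F, w3:F, w4:F, w6:F. ✗
w3: successors {w2, w4, w5, w6}; Diamond not ((p -> not q) or q) there: w2:F, w4:F, w5:F, w6:F. ✗
w4: successors {w2, w3, w7}; Diamond not ((p -> not q) or q) there: w2:F, w3:F, w7:F. ✗
w5: successors {w0, w1, w3, w4, w6, w7}; Diamond not ((p -> not q) or q) there: w0:F, w1:F, w3:F, w4:F, w6:F, w7:F. ✗
w6: successors {w0, w1, w2, w3, w6}; Diamond not ((p -> not q) or q) there: w0:F, w1:F, w2:F, w3:F, w6:F. ✗
w7: successors {w0, w2, w4, w5, w6}; Diamond not ((p -> not q) or q) there: w0:F, w2:F, w4:F, w5:F, w6:F. ✗

∅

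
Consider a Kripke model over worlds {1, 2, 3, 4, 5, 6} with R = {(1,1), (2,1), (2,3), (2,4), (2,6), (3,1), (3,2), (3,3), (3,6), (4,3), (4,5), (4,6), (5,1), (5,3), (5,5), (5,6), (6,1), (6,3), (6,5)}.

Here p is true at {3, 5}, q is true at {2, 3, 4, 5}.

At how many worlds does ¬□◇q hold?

5

1: □◇q is F. ✓
2: □◇q is F. ✓
3: □◇q is F. ✓
4: □◇q is T. ✗
5: □◇q is F. ✓
6: □◇q is F. ✓
Satisfying worlds: {1, 2, 3, 5, 6}.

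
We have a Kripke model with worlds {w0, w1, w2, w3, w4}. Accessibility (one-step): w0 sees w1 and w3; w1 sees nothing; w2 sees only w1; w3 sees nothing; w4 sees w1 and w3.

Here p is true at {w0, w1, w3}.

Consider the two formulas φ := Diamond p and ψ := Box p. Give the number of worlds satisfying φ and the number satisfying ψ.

3 and 5

For Diamond p:
w0: successors {w1, w3}; p there: w1:T, w3:T. ✓
w1: no successors, so Diamond p fails. ✗
w2: successors {w1}; p there: w1:T. ✓
w3: no successors, so Diamond p fails. ✗
w4: successors {w1, w3}; p there: w1:T, w3:T. ✓
— 3 worlds.
For Box p:
w0: successors {w1, w3}; p there: w1:T, w3:T. ✓
w1: no successors, so Box p holds vacuously. ✓
w2: successors {w1}; p there: w1:T. ✓
w3: no successors, so Box p holds vacuously. ✓
w4: successors {w1, w3}; p there: w1:T, w3:T. ✓
— 5 worlds.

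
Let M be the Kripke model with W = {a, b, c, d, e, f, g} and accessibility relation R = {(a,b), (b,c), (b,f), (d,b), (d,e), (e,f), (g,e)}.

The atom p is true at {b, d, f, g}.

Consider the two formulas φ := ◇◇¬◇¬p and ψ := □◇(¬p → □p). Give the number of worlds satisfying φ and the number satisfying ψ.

For ◇◇¬◇¬p:
a: successors {b}; ◇¬◇¬p there: b:T. ✓
b: successors {c, f}; ◇¬◇¬p there: c:F, f:F. ✗
c: no successors, so ◇◇¬◇¬p fails. ✗
d: successors {b, e}; ◇¬◇¬p there: b:T, e:T. ✓
e: successors {f}; ◇¬◇¬p there: f:F. ✗
f: no successors, so ◇◇¬◇¬p fails. ✗
g: successors {e}; ◇¬◇¬p there: e:T. ✓
— 3 worlds.
For □◇(¬p → □p):
a: successors {b}; ◇(¬p → □p) there: b:T. ✓
b: successors {c, f}; ◇(¬p → □p) there: c:F, f:F. ✗
c: no successors, so □◇(¬p → □p) holds vacuously. ✓
d: successors {b, e}; ◇(¬p → □p) there: b:T, e:T. ✓
e: successors {f}; ◇(¬p → □p) there: f:F. ✗
f: no successors, so □◇(¬p → □p) holds vacuously. ✓
g: successors {e}; ◇(¬p → □p) there: e:T. ✓
— 5 worlds.

3 and 5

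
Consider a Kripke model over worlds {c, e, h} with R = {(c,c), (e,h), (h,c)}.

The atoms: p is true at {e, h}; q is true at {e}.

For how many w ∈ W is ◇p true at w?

c: successors {c}; p there: c:F. ✗
e: successors {h}; p there: h:T. ✓
h: successors {c}; p there: c:F. ✗
Satisfying worlds: {e}.

1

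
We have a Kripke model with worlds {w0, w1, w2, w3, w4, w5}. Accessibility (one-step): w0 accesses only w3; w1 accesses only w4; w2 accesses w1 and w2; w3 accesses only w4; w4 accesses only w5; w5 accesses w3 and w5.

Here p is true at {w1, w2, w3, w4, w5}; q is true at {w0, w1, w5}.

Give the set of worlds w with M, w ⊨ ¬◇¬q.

w0: ◇¬q is T. ✗
w1: ◇¬q is T. ✗
w2: ◇¬q is T. ✗
w3: ◇¬q is T. ✗
w4: ◇¬q is F. ✓
w5: ◇¬q is T. ✗

{w4}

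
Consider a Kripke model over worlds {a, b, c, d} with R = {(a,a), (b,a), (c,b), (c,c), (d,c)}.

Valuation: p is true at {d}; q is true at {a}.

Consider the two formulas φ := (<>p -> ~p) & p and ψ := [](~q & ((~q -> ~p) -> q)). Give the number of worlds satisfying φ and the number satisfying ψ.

1 and 0

For (<>p -> ~p) & p:
a: <>p -> ~p is T, p is F. ✗
b: <>p -> ~p is T, p is F. ✗
c: <>p -> ~p is T, p is F. ✗
d: <>p -> ~p is T, p is T. ✓
— 1 world.
For [](~q & ((~q -> ~p) -> q)):
a: successors {a}; ~q & ((~q -> ~p) -> q) there: a:F. ✗
b: successors {a}; ~q & ((~q -> ~p) -> q) there: a:F. ✗
c: successors {b, c}; ~q & ((~q -> ~p) -> q) there: b:F, c:F. ✗
d: successors {c}; ~q & ((~q -> ~p) -> q) there: c:F. ✗
— 0 worlds.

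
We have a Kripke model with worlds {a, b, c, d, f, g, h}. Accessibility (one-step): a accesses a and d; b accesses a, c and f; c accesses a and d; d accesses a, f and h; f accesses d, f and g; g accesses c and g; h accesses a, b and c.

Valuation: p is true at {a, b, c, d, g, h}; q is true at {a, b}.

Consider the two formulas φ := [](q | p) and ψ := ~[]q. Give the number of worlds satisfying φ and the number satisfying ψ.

4 and 7

For [](q | p):
a: successors {a, d}; q | p there: a:T, d:T. ✓
b: successors {a, c, f}; q | p there: a:T, c:T, f:F. ✗
c: successors {a, d}; q | p there: a:T, d:T. ✓
d: successors {a, f, h}; q | p there: a:T, f:F, h:T. ✗
f: successors {d, f, g}; q | p there: d:T, f:F, g:T. ✗
g: successors {c, g}; q | p there: c:T, g:T. ✓
h: successors {a, b, c}; q | p there: a:T, b:T, c:T. ✓
— 4 worlds.
For ~[]q:
a: []q is F. ✓
b: []q is F. ✓
c: []q is F. ✓
d: []q is F. ✓
f: []q is F. ✓
g: []q is F. ✓
h: []q is F. ✓
— 7 worlds.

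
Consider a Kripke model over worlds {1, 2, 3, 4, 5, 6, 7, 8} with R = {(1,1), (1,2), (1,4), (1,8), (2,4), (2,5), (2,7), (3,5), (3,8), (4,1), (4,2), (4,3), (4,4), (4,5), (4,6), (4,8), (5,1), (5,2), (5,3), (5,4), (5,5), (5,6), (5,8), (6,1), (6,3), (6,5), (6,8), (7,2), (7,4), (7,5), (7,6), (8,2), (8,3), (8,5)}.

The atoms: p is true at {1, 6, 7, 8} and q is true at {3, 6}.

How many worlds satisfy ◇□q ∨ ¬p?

1: ◇□q is F, ¬p is F. ✗
2: ◇□q is F, ¬p is T. ✓
3: ◇□q is F, ¬p is T. ✓
4: ◇□q is F, ¬p is T. ✓
5: ◇□q is F, ¬p is T. ✓
6: ◇□q is F, ¬p is F. ✗
7: ◇□q is F, ¬p is F. ✗
8: ◇□q is F, ¬p is F. ✗
Satisfying worlds: {2, 3, 4, 5}.

4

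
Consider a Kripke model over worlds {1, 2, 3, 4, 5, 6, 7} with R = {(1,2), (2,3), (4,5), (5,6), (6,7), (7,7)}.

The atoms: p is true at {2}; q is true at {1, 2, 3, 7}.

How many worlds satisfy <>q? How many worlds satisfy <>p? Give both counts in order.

4 and 1

For <>q:
1: successors {2}; q there: 2:T. ✓
2: successors {3}; q there: 3:T. ✓
3: no successors, so <>q fails. ✗
4: successors {5}; q there: 5:F. ✗
5: successors {6}; q there: 6:F. ✗
6: successors {7}; q there: 7:T. ✓
7: successors {7}; q there: 7:T. ✓
— 4 worlds.
For <>p:
1: successors {2}; p there: 2:T. ✓
2: successors {3}; p there: 3:F. ✗
3: no successors, so <>p fails. ✗
4: successors {5}; p there: 5:F. ✗
5: successors {6}; p there: 6:F. ✗
6: successors {7}; p there: 7:F. ✗
7: successors {7}; p there: 7:F. ✗
— 1 world.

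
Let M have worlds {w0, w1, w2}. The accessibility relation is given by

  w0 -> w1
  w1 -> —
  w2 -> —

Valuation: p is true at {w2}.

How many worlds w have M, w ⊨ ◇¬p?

w0: successors {w1}; ¬p there: w1:T. ✓
w1: no successors, so ◇¬p fails. ✗
w2: no successors, so ◇¬p fails. ✗
Satisfying worlds: {w0}.

1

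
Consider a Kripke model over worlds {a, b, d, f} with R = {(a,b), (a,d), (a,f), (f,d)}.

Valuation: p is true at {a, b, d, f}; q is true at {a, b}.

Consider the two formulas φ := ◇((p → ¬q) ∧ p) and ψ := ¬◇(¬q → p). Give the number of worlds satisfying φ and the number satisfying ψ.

For ◇((p → ¬q) ∧ p):
a: successors {b, d, f}; (p → ¬q) ∧ p there: b:F, d:T, f:T. ✓
b: no successors, so ◇((p → ¬q) ∧ p) fails. ✗
d: no successors, so ◇((p → ¬q) ∧ p) fails. ✗
f: successors {d}; (p → ¬q) ∧ p there: d:T. ✓
— 2 worlds.
For ¬◇(¬q → p):
a: ◇(¬q → p) is T. ✗
b: ◇(¬q → p) is F. ✓
d: ◇(¬q → p) is F. ✓
f: ◇(¬q → p) is T. ✗
— 2 worlds.

2 and 2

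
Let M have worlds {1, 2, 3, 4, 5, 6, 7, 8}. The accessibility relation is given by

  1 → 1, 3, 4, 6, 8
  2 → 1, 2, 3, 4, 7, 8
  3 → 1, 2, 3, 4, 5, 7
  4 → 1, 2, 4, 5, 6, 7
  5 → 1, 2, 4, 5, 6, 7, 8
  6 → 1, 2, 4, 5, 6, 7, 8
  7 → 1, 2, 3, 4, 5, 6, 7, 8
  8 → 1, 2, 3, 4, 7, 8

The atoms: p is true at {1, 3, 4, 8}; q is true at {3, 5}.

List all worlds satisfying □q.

∅

1: successors {1, 3, 4, 6, 8}; q there: 1:F, 3:T, 4:F, 6:F, 8:F. ✗
2: successors {1, 2, 3, 4, 7, 8}; q there: 1:F, 2:F, 3:T, 4:F, 7:F, 8:F. ✗
3: successors {1, 2, 3, 4, 5, 7}; q there: 1:F, 2:F, 3:T, 4:F, 5:T, 7:F. ✗
4: successors {1, 2, 4, 5, 6, 7}; q there: 1:F, 2:F, 4:F, 5:T, 6:F, 7:F. ✗
5: successors {1, 2, 4, 5, 6, 7, 8}; q there: 1:F, 2:F, 4:F, 5:T, 6:F, 7:F, 8:F. ✗
6: successors {1, 2, 4, 5, 6, 7, 8}; q there: 1:F, 2:F, 4:F, 5:T, 6:F, 7:F, 8:F. ✗
7: successors {1, 2, 3, 4, 5, 6, 7, 8}; q there: 1:F, 2:F, 3:T, 4:F, 5:T, 6:F, 7:F, 8:F. ✗
8: successors {1, 2, 3, 4, 7, 8}; q there: 1:F, 2:F, 3:T, 4:F, 7:F, 8:F. ✗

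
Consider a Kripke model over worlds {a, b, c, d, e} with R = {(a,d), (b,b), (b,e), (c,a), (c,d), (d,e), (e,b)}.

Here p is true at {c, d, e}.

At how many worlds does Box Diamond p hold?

a: successors {d}; Diamond p there: d:T. ✓
b: successors {b, e}; Diamond p there: b:T, e:F. ✗
c: successors {a, d}; Diamond p there: a:T, d:T. ✓
d: successors {e}; Diamond p there: e:F. ✗
e: successors {b}; Diamond p there: b:T. ✓
Satisfying worlds: {a, c, e}.

3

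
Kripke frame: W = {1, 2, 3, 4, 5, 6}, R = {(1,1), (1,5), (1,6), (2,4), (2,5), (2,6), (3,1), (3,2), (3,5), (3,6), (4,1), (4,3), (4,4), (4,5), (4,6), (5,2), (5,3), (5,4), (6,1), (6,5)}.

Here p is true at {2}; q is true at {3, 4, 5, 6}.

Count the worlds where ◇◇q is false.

0

1: successors {1, 5, 6}; ◇q there: 1:T, 5:T, 6:T. ✓
2: successors {4, 5, 6}; ◇q there: 4:T, 5:T, 6:T. ✓
3: successors {1, 2, 5, 6}; ◇q there: 1:T, 2:T, 5:T, 6:T. ✓
4: successors {1, 3, 4, 5, 6}; ◇q there: 1:T, 3:T, 4:T, 5:T, 6:T. ✓
5: successors {2, 3, 4}; ◇q there: 2:T, 3:T, 4:T. ✓
6: successors {1, 5}; ◇q there: 1:T, 5:T. ✓
Satisfying worlds: {1, 2, 3, 4, 5, 6}.
So ◇◇q fails at the other 0 worlds.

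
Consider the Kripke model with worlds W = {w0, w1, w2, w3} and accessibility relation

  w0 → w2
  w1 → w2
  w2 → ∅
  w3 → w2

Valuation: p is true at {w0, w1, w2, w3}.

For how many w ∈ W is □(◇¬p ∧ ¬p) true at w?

1

w0: successors {w2}; ◇¬p ∧ ¬p there: w2:F. ✗
w1: successors {w2}; ◇¬p ∧ ¬p there: w2:F. ✗
w2: no successors, so □(◇¬p ∧ ¬p) holds vacuously. ✓
w3: successors {w2}; ◇¬p ∧ ¬p there: w2:F. ✗
Satisfying worlds: {w2}.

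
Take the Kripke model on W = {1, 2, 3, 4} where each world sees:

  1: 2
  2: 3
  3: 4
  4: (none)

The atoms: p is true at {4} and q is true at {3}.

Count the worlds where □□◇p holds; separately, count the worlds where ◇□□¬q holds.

For □□◇p:
1: successors {2}; □◇p there: 2:T. ✓
2: successors {3}; □◇p there: 3:F. ✗
3: successors {4}; □◇p there: 4:T. ✓
4: no successors, so □□◇p holds vacuously. ✓
— 3 worlds.
For ◇□□¬q:
1: successors {2}; □□¬q there: 2:T. ✓
2: successors {3}; □□¬q there: 3:T. ✓
3: successors {4}; □□¬q there: 4:T. ✓
4: no successors, so ◇□□¬q fails. ✗
— 3 worlds.

3 and 3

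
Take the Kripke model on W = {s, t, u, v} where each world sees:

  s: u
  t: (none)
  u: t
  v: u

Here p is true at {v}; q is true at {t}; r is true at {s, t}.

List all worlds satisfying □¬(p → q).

s: successors {u}; ¬(p → q) there: u:F. ✗
t: no successors, so □¬(p → q) holds vacuously. ✓
u: successors {t}; ¬(p → q) there: t:F. ✗
v: successors {u}; ¬(p → q) there: u:F. ✗

{t}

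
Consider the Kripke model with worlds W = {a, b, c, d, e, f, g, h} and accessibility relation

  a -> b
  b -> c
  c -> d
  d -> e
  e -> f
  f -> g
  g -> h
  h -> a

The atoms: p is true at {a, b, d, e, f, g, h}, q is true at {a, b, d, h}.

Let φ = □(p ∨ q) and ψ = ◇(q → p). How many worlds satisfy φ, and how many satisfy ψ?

For □(p ∨ q):
a: successors {b}; p ∨ q there: b:T. ✓
b: successors {c}; p ∨ q there: c:F. ✗
c: successors {d}; p ∨ q there: d:T. ✓
d: successors {e}; p ∨ q there: e:T. ✓
e: successors {f}; p ∨ q there: f:T. ✓
f: successors {g}; p ∨ q there: g:T. ✓
g: successors {h}; p ∨ q there: h:T. ✓
h: successors {a}; p ∨ q there: a:T. ✓
— 7 worlds.
For ◇(q → p):
a: successors {b}; q → p there: b:T. ✓
b: successors {c}; q → p there: c:T. ✓
c: successors {d}; q → p there: d:T. ✓
d: successors {e}; q → p there: e:T. ✓
e: successors {f}; q → p there: f:T. ✓
f: successors {g}; q → p there: g:T. ✓
g: successors {h}; q → p there: h:T. ✓
h: successors {a}; q → p there: a:T. ✓
— 8 worlds.

7 and 8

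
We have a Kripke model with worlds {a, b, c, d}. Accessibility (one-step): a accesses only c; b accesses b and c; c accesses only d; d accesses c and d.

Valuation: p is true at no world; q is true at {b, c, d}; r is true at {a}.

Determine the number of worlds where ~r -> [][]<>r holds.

1

a: ~r is F, [][]<>r is F. ✓
b: ~r is T, [][]<>r is F. ✗
c: ~r is T, [][]<>r is F. ✗
d: ~r is T, [][]<>r is F. ✗
Satisfying worlds: {a}.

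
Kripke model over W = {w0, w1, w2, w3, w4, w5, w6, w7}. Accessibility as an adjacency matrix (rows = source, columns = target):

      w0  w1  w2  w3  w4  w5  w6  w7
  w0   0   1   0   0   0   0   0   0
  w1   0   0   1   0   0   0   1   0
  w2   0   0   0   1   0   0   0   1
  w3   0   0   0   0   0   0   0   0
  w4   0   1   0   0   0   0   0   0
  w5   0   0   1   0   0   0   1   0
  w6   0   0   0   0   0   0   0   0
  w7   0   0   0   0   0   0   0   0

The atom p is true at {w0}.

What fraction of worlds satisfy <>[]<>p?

3/8

w0: successors {w1}; []<>p there: w1:F. ✗
w1: successors {w2, w6}; []<>p there: w2:F, w6:T. ✓
w2: successors {w3, w7}; []<>p there: w3:T, w7:T. ✓
w3: no successors, so <>[]<>p fails. ✗
w4: successors {w1}; []<>p there: w1:F. ✗
w5: successors {w2, w6}; []<>p there: w2:F, w6:T. ✓
w6: no successors, so <>[]<>p fails. ✗
w7: no successors, so <>[]<>p fails. ✗
That's 3 of 8 worlds, so 3/8.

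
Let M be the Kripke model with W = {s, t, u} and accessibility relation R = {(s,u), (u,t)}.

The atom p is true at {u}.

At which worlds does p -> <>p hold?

s: p is F, <>p is T. ✓
t: p is F, <>p is F. ✓
u: p is T, <>p is F. ✗

{s, t}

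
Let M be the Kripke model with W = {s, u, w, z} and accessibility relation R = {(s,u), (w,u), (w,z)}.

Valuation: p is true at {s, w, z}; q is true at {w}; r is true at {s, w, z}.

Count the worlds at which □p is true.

s: successors {u}; p there: u:F. ✗
u: no successors, so □p holds vacuously. ✓
w: successors {u, z}; p there: u:F, z:T. ✗
z: no successors, so □p holds vacuously. ✓
Satisfying worlds: {u, z}.

2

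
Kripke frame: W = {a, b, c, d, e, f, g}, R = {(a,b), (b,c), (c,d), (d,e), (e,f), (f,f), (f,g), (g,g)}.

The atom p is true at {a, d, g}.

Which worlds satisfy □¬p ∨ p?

a: □¬p is T, p is T. ✓
b: □¬p is T, p is F. ✓
c: □¬p is F, p is F. ✗
d: □¬p is T, p is T. ✓
e: □¬p is T, p is F. ✓
f: □¬p is F, p is F. ✗
g: □¬p is F, p is T. ✓

{a, b, d, e, g}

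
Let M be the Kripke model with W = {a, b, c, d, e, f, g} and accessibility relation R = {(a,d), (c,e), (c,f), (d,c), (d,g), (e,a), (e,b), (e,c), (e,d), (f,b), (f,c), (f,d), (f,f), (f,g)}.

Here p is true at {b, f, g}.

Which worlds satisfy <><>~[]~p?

a: successors {d}; <>~[]~p there: d:T. ✓
b: no successors, so <><>~[]~p fails. ✗
c: successors {e, f}; <>~[]~p there: e:T, f:T. ✓
d: successors {c, g}; <>~[]~p there: c:T, g:F. ✓
e: successors {a, b, c, d}; <>~[]~p there: a:T, b:F, c:T, d:T. ✓
f: successors {b, c, d, f, g}; <>~[]~p there: b:F, c:T, d:T, f:T, g:F. ✓
g: no successors, so <><>~[]~p fails. ✗

{a, c, d, e, f}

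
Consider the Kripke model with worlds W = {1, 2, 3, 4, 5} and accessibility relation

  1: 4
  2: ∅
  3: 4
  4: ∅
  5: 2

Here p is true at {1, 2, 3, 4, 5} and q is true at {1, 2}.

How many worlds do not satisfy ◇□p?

1: successors {4}; □p there: 4:T. ✓
2: no successors, so ◇□p fails. ✗
3: successors {4}; □p there: 4:T. ✓
4: no successors, so ◇□p fails. ✗
5: successors {2}; □p there: 2:T. ✓
Satisfying worlds: {1, 3, 5}.
So ◇□p fails at the other 2 worlds.

2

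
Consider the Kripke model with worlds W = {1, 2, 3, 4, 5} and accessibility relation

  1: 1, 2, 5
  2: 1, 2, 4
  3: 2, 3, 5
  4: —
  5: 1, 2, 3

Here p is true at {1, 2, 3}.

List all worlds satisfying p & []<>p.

1: p is T, []<>p is T. ✓
2: p is T, []<>p is F. ✗
3: p is T, []<>p is T. ✓
4: p is F, []<>p is T. ✗
5: p is F, []<>p is T. ✗

{1, 3}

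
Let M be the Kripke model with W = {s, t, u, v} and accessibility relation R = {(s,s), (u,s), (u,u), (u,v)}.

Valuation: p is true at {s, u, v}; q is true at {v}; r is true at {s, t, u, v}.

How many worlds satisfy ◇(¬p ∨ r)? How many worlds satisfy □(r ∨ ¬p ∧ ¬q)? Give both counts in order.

2 and 4

For ◇(¬p ∨ r):
s: successors {s}; ¬p ∨ r there: s:T. ✓
t: no successors, so ◇(¬p ∨ r) fails. ✗
u: successors {s, u, v}; ¬p ∨ r there: s:T, u:T, v:T. ✓
v: no successors, so ◇(¬p ∨ r) fails. ✗
— 2 worlds.
For □(r ∨ ¬p ∧ ¬q):
s: successors {s}; r ∨ ¬p ∧ ¬q there: s:T. ✓
t: no successors, so □(r ∨ ¬p ∧ ¬q) holds vacuously. ✓
u: successors {s, u, v}; r ∨ ¬p ∧ ¬q there: s:T, u:T, v:T. ✓
v: no successors, so □(r ∨ ¬p ∧ ¬q) holds vacuously. ✓
— 4 worlds.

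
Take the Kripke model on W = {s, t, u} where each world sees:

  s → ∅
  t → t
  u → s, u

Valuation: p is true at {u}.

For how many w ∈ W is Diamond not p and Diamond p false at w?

2

s: Diamond not p is F, Diamond p is F. ✗
t: Diamond not p is T, Diamond p is F. ✗
u: Diamond not p is T, Diamond p is T. ✓
Satisfying worlds: {u}.
So Diamond not p and Diamond p fails at the other 2 worlds.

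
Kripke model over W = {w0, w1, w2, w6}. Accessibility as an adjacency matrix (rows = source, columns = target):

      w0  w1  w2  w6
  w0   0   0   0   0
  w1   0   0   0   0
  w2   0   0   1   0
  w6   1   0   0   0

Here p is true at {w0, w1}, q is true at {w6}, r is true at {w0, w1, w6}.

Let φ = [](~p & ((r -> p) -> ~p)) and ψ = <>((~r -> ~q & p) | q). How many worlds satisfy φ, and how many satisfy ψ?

3 and 1

For [](~p & ((r -> p) -> ~p)):
w0: no successors, so [](~p & ((r -> p) -> ~p)) holds vacuously. ✓
w1: no successors, so [](~p & ((r -> p) -> ~p)) holds vacuously. ✓
w2: successors {w2}; ~p & ((r -> p) -> ~p) there: w2:T. ✓
w6: successors {w0}; ~p & ((r -> p) -> ~p) there: w0:F. ✗
— 3 worlds.
For <>((~r -> ~q & p) | q):
w0: no successors, so <>((~r -> ~q & p) | q) fails. ✗
w1: no successors, so <>((~r -> ~q & p) | q) fails. ✗
w2: successors {w2}; (~r -> ~q & p) | q there: w2:F. ✗
w6: successors {w0}; (~r -> ~q & p) | q there: w0:T. ✓
— 1 world.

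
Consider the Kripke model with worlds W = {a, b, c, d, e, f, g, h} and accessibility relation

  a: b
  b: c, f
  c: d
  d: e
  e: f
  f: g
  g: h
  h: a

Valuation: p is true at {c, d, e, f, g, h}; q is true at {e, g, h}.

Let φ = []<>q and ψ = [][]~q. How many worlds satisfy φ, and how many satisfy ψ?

3 and 4

For []<>q:
a: successors {b}; <>q there: b:F. ✗
b: successors {c, f}; <>q there: c:F, f:T. ✗
c: successors {d}; <>q there: d:T. ✓
d: successors {e}; <>q there: e:F. ✗
e: successors {f}; <>q there: f:T. ✓
f: successors {g}; <>q there: g:T. ✓
g: successors {h}; <>q there: h:F. ✗
h: successors {a}; <>q there: a:F. ✗
— 3 worlds.
For [][]~q:
a: successors {b}; []~q there: b:T. ✓
b: successors {c, f}; []~q there: c:T, f:F. ✗
c: successors {d}; []~q there: d:F. ✗
d: successors {e}; []~q there: e:T. ✓
e: successors {f}; []~q there: f:F. ✗
f: successors {g}; []~q there: g:F. ✗
g: successors {h}; []~q there: h:T. ✓
h: successors {a}; []~q there: a:T. ✓
— 4 worlds.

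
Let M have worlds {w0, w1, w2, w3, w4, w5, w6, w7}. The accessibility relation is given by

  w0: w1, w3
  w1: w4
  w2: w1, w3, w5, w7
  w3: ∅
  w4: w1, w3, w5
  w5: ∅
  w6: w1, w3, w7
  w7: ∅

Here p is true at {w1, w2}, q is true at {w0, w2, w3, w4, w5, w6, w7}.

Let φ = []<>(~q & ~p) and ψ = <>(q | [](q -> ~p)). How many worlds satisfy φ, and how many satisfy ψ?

For []<>(~q & ~p):
w0: successors {w1, w3}; <>(~q & ~p) there: w1:F, w3:F. ✗
w1: successors {w4}; <>(~q & ~p) there: w4:F. ✗
w2: successors {w1, w3, w5, w7}; <>(~q & ~p) there: w1:F, w3:F, w5:F, w7:F. ✗
w3: no successors, so []<>(~q & ~p) holds vacuously. ✓
w4: successors {w1, w3, w5}; <>(~q & ~p) there: w1:F, w3:F, w5:F. ✗
w5: no successors, so []<>(~q & ~p) holds vacuously. ✓
w6: successors {w1, w3, w7}; <>(~q & ~p) there: w1:F, w3:F, w7:F. ✗
w7: no successors, so []<>(~q & ~p) holds vacuously. ✓
— 3 worlds.
For <>(q | [](q -> ~p)):
w0: successors {w1, w3}; q | [](q -> ~p) there: w1:T, w3:T. ✓
w1: successors {w4}; q | [](q -> ~p) there: w4:T. ✓
w2: successors {w1, w3, w5, w7}; q | [](q -> ~p) there: w1:T, w3:T, w5:T, w7:T. ✓
w3: no successors, so <>(q | [](q -> ~p)) fails. ✗
w4: successors {w1, w3, w5}; q | [](q -> ~p) there: w1:T, w3:T, w5:T. ✓
w5: no successors, so <>(q | [](q -> ~p)) fails. ✗
w6: successors {w1, w3, w7}; q | [](q -> ~p) there: w1:T, w3:T, w7:T. ✓
w7: no successors, so <>(q | [](q -> ~p)) fails. ✗
— 5 worlds.

3 and 5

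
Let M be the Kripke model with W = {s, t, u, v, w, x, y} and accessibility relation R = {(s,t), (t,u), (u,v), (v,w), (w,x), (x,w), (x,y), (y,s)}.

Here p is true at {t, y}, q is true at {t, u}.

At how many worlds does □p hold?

1

s: successors {t}; p there: t:T. ✓
t: successors {u}; p there: u:F. ✗
u: successors {v}; p there: v:F. ✗
v: successors {w}; p there: w:F. ✗
w: successors {x}; p there: x:F. ✗
x: successors {w, y}; p there: w:F, y:T. ✗
y: successors {s}; p there: s:F. ✗
Satisfying worlds: {s}.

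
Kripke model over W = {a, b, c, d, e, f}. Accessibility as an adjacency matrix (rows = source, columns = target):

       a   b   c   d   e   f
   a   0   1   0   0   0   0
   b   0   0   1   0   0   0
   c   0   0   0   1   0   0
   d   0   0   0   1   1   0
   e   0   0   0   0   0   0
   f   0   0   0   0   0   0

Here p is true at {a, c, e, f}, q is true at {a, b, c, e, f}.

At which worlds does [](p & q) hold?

a: successors {b}; p & q there: b:F. ✗
b: successors {c}; p & q there: c:T. ✓
c: successors {d}; p & q there: d:F. ✗
d: successors {d, e}; p & q there: d:F, e:T. ✗
e: no successors, so [](p & q) holds vacuously. ✓
f: no successors, so [](p & q) holds vacuously. ✓

{b, e, f}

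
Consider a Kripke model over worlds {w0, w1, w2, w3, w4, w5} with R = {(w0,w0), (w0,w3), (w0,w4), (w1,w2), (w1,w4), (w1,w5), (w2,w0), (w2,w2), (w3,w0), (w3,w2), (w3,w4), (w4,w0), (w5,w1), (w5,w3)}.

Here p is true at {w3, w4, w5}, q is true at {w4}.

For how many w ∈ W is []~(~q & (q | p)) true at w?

w0: successors {w0, w3, w4}; ~(~q & (q | p)) there: w0:T, w3:F, w4:T. ✗
w1: successors {w2, w4, w5}; ~(~q & (q | p)) there: w2:T, w4:T, w5:F. ✗
w2: successors {w0, w2}; ~(~q & (q | p)) there: w0:T, w2:T. ✓
w3: successors {w0, w2, w4}; ~(~q & (q | p)) there: w0:T, w2:T, w4:T. ✓
w4: successors {w0}; ~(~q & (q | p)) there: w0:T. ✓
w5: successors {w1, w3}; ~(~q & (q | p)) there: w1:T, w3:F. ✗
Satisfying worlds: {w2, w3, w4}.

3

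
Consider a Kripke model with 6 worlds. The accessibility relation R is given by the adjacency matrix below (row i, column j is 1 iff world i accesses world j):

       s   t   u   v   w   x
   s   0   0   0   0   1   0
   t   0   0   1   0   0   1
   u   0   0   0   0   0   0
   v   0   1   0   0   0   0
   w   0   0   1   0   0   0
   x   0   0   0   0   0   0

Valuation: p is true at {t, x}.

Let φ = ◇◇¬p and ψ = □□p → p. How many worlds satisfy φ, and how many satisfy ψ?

For ◇◇¬p:
s: successors {w}; ◇¬p there: w:T. ✓
t: successors {u, x}; ◇¬p there: u:F, x:F. ✗
u: no successors, so ◇◇¬p fails. ✗
v: successors {t}; ◇¬p there: t:T. ✓
w: successors {u}; ◇¬p there: u:F. ✗
x: no successors, so ◇◇¬p fails. ✗
— 2 worlds.
For □□p → p:
s: □□p is F, p is F. ✓
t: □□p is T, p is T. ✓
u: □□p is T, p is F. ✗
v: □□p is F, p is F. ✓
w: □□p is T, p is F. ✗
x: □□p is T, p is T. ✓
— 4 worlds.

2 and 4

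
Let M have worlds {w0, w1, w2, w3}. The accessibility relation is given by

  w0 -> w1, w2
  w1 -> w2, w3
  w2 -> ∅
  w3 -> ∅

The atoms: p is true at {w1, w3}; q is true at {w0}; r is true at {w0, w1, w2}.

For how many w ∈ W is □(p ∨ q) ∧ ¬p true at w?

w0: □(p ∨ q) is F, ¬p is T. ✗
w1: □(p ∨ q) is F, ¬p is F. ✗
w2: □(p ∨ q) is T, ¬p is T. ✓
w3: □(p ∨ q) is T, ¬p is F. ✗
Satisfying worlds: {w2}.

1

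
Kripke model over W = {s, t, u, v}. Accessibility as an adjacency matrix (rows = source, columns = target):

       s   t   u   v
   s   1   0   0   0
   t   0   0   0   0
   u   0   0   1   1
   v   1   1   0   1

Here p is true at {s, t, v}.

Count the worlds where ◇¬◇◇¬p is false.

1

s: successors {s}; ¬◇◇¬p there: s:T. ✓
t: no successors, so ◇¬◇◇¬p fails. ✗
u: successors {u, v}; ¬◇◇¬p there: u:F, v:T. ✓
v: successors {s, t, v}; ¬◇◇¬p there: s:T, t:T, v:T. ✓
Satisfying worlds: {s, u, v}.
So ◇¬◇◇¬p fails at the other 1 world.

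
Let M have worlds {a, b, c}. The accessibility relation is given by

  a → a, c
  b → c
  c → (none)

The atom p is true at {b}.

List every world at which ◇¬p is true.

{a, b}

a: successors {a, c}; ¬p there: a:T, c:T. ✓
b: successors {c}; ¬p there: c:T. ✓
c: no successors, so ◇¬p fails. ✗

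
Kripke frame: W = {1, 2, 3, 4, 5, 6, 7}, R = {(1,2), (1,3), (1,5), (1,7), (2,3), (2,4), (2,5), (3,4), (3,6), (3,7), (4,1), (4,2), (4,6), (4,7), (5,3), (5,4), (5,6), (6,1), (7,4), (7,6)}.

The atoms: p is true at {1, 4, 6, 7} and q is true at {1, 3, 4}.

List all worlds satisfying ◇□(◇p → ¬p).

1: successors {2, 3, 5, 7}; □(◇p → ¬p) there: 2:F, 3:F, 5:F, 7:F. ✗
2: successors {3, 4, 5}; □(◇p → ¬p) there: 3:F, 4:F, 5:F. ✗
3: successors {4, 6, 7}; □(◇p → ¬p) there: 4:F, 6:F, 7:F. ✗
4: successors {1, 2, 6, 7}; □(◇p → ¬p) there: 1:F, 2:F, 6:F, 7:F. ✗
5: successors {3, 4, 6}; □(◇p → ¬p) there: 3:F, 4:F, 6:F. ✗
6: successors {1}; □(◇p → ¬p) there: 1:F. ✗
7: successors {4, 6}; □(◇p → ¬p) there: 4:F, 6:F. ✗

∅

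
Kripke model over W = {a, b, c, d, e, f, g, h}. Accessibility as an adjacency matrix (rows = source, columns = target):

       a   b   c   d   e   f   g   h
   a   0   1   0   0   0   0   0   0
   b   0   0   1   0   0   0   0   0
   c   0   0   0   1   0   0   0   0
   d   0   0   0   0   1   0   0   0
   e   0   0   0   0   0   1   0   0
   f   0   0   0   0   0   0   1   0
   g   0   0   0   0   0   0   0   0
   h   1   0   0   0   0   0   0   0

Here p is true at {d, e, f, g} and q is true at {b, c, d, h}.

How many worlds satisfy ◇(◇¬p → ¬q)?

6

a: successors {b}; ◇¬p → ¬q there: b:F. ✗
b: successors {c}; ◇¬p → ¬q there: c:T. ✓
c: successors {d}; ◇¬p → ¬q there: d:T. ✓
d: successors {e}; ◇¬p → ¬q there: e:T. ✓
e: successors {f}; ◇¬p → ¬q there: f:T. ✓
f: successors {g}; ◇¬p → ¬q there: g:T. ✓
g: no successors, so ◇(◇¬p → ¬q) fails. ✗
h: successors {a}; ◇¬p → ¬q there: a:T. ✓
Satisfying worlds: {b, c, d, e, f, h}.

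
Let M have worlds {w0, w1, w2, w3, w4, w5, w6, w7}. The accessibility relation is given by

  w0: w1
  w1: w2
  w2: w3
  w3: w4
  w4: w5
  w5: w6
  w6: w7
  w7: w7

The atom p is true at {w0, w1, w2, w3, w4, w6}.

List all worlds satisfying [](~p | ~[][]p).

w0: successors {w1}; ~p | ~[][]p there: w1:F. ✗
w1: successors {w2}; ~p | ~[][]p there: w2:F. ✗
w2: successors {w3}; ~p | ~[][]p there: w3:T. ✓
w3: successors {w4}; ~p | ~[][]p there: w4:F. ✗
w4: successors {w5}; ~p | ~[][]p there: w5:T. ✓
w5: successors {w6}; ~p | ~[][]p there: w6:T. ✓
w6: successors {w7}; ~p | ~[][]p there: w7:T. ✓
w7: successors {w7}; ~p | ~[][]p there: w7:T. ✓

{w2, w4, w5, w6, w7}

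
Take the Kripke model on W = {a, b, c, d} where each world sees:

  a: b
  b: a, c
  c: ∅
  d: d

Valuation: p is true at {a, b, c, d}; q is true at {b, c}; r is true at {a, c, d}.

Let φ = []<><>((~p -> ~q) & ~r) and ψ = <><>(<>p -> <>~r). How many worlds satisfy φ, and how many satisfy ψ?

For []<><>((~p -> ~q) & ~r):
a: successors {b}; <><>((~p -> ~q) & ~r) there: b:T. ✓
b: successors {a, c}; <><>((~p -> ~q) & ~r) there: a:F, c:F. ✗
c: no successors, so []<><>((~p -> ~q) & ~r) holds vacuously. ✓
d: successors {d}; <><>((~p -> ~q) & ~r) there: d:F. ✗
— 2 worlds.
For <><>(<>p -> <>~r):
a: successors {b}; <>(<>p -> <>~r) there: b:T. ✓
b: successors {a, c}; <>(<>p -> <>~r) there: a:F, c:F. ✗
c: no successors, so <><>(<>p -> <>~r) fails. ✗
d: successors {d}; <>(<>p -> <>~r) there: d:F. ✗
— 1 world.

2 and 1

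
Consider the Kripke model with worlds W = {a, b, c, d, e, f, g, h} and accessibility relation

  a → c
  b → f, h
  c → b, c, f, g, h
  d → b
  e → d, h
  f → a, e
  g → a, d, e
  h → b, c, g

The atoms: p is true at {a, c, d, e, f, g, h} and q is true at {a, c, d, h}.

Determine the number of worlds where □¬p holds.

1

a: successors {c}; ¬p there: c:F. ✗
b: successors {f, h}; ¬p there: f:F, h:F. ✗
c: successors {b, c, f, g, h}; ¬p there: b:T, c:F, f:F, g:F, h:F. ✗
d: successors {b}; ¬p there: b:T. ✓
e: successors {d, h}; ¬p there: d:F, h:F. ✗
f: successors {a, e}; ¬p there: a:F, e:F. ✗
g: successors {a, d, e}; ¬p there: a:F, d:F, e:F. ✗
h: successors {b, c, g}; ¬p there: b:T, c:F, g:F. ✗
Satisfying worlds: {d}.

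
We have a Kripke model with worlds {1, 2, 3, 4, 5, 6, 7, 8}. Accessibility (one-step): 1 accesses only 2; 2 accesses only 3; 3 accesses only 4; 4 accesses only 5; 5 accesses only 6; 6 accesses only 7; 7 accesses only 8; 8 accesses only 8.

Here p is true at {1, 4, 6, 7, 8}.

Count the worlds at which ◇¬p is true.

3

1: successors {2}; ¬p there: 2:T. ✓
2: successors {3}; ¬p there: 3:T. ✓
3: successors {4}; ¬p there: 4:F. ✗
4: successors {5}; ¬p there: 5:T. ✓
5: successors {6}; ¬p there: 6:F. ✗
6: successors {7}; ¬p there: 7:F. ✗
7: successors {8}; ¬p there: 8:F. ✗
8: successors {8}; ¬p there: 8:F. ✗
Satisfying worlds: {1, 2, 4}.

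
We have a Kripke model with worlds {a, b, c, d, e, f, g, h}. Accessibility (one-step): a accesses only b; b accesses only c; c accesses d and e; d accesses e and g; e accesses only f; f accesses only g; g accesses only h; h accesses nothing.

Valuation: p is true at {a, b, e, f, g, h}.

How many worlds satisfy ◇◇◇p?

a: successors {b}; ◇◇p there: b:T. ✓
b: successors {c}; ◇◇p there: c:T. ✓
c: successors {d, e}; ◇◇p there: d:T, e:T. ✓
d: successors {e, g}; ◇◇p there: e:T, g:F. ✓
e: successors {f}; ◇◇p there: f:T. ✓
f: successors {g}; ◇◇p there: g:F. ✗
g: successors {h}; ◇◇p there: h:F. ✗
h: no successors, so ◇◇◇p fails. ✗
Satisfying worlds: {a, b, c, d, e}.

5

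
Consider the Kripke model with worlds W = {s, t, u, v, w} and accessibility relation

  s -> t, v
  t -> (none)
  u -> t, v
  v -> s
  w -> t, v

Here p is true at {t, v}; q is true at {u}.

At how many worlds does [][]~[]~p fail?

1

s: successors {t, v}; []~[]~p there: t:T, v:T. ✓
t: no successors, so [][]~[]~p holds vacuously. ✓
u: successors {t, v}; []~[]~p there: t:T, v:T. ✓
v: successors {s}; []~[]~p there: s:F. ✗
w: successors {t, v}; []~[]~p there: t:T, v:T. ✓
Satisfying worlds: {s, t, u, w}.
So [][]~[]~p fails at the other 1 world.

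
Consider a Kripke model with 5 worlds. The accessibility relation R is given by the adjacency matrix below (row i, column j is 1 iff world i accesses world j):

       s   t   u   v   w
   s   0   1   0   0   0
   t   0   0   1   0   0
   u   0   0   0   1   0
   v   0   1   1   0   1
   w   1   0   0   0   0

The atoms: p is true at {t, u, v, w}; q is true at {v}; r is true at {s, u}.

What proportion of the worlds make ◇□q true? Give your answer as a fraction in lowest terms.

2/5

s: successors {t}; □q there: t:F. ✗
t: successors {u}; □q there: u:T. ✓
u: successors {v}; □q there: v:F. ✗
v: successors {t, u, w}; □q there: t:F, u:T, w:F. ✓
w: successors {s}; □q there: s:F. ✗
That's 2 of 5 worlds, so 2/5.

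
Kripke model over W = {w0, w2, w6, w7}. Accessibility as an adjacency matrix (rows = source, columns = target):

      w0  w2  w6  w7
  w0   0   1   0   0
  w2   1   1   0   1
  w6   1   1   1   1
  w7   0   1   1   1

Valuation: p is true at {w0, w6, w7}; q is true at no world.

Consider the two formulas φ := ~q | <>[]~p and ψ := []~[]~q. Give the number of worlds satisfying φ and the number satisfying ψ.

4 and 0

For ~q | <>[]~p:
w0: ~q is T, <>[]~p is F. ✓
w2: ~q is T, <>[]~p is T. ✓
w6: ~q is T, <>[]~p is T. ✓
w7: ~q is T, <>[]~p is F. ✓
— 4 worlds.
For []~[]~q:
w0: successors {w2}; ~[]~q there: w2:F. ✗
w2: successors {w0, w2, w7}; ~[]~q there: w0:F, w2:F, w7:F. ✗
w6: successors {w0, w2, w6, w7}; ~[]~q there: w0:F, w2:F, w6:F, w7:F. ✗
w7: successors {w2, w6, w7}; ~[]~q there: w2:F, w6:F, w7:F. ✗
— 0 worlds.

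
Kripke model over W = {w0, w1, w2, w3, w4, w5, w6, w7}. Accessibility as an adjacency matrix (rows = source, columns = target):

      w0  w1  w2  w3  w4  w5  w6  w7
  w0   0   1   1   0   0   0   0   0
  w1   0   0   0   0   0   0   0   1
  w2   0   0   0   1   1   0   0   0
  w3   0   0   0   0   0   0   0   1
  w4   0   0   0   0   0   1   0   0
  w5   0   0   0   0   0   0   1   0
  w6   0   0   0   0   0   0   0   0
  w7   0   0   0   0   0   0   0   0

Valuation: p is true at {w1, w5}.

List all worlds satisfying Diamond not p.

w0: successors {w1, w2}; not p there: w1:F, w2:T. ✓
w1: successors {w7}; not p there: w7:T. ✓
w2: successors {w3, w4}; not p there: w3:T, w4:T. ✓
w3: successors {w7}; not p there: w7:T. ✓
w4: successors {w5}; not p there: w5:F. ✗
w5: successors {w6}; not p there: w6:T. ✓
w6: no successors, so Diamond not p fails. ✗
w7: no successors, so Diamond not p fails. ✗

{w0, w1, w2, w3, w5}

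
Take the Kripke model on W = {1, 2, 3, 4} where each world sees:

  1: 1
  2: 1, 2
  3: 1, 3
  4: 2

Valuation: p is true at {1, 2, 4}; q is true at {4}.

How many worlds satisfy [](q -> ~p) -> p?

1: [](q -> ~p) is T, p is T. ✓
2: [](q -> ~p) is T, p is T. ✓
3: [](q -> ~p) is T, p is F. ✗
4: [](q -> ~p) is T, p is T. ✓
Satisfying worlds: {1, 2, 4}.

3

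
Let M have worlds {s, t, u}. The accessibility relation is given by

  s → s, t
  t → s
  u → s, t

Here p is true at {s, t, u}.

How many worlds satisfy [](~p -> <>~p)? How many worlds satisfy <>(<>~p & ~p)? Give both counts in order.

For [](~p -> <>~p):
s: successors {s, t}; ~p -> <>~p there: s:T, t:T. ✓
t: successors {s}; ~p -> <>~p there: s:T. ✓
u: successors {s, t}; ~p -> <>~p there: s:T, t:T. ✓
— 3 worlds.
For <>(<>~p & ~p):
s: successors {s, t}; <>~p & ~p there: s:F, t:F. ✗
t: successors {s}; <>~p & ~p there: s:F. ✗
u: successors {s, t}; <>~p & ~p there: s:F, t:F. ✗
— 0 worlds.

3 and 0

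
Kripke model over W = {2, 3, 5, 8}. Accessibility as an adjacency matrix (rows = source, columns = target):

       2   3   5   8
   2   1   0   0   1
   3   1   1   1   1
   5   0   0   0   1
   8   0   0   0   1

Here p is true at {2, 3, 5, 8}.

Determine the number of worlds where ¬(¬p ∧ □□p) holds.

4

2: ¬p ∧ □□p is F. ✓
3: ¬p ∧ □□p is F. ✓
5: ¬p ∧ □□p is F. ✓
8: ¬p ∧ □□p is F. ✓
Satisfying worlds: {2, 3, 5, 8}.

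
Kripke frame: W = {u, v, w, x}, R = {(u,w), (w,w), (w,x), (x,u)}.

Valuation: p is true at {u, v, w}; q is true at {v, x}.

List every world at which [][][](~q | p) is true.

u: successors {w}; [][](~q | p) there: w:F. ✗
v: no successors, so [][][](~q | p) holds vacuously. ✓
w: successors {w, x}; [][](~q | p) there: w:F, x:T. ✗
x: successors {u}; [][](~q | p) there: u:F. ✗

{v}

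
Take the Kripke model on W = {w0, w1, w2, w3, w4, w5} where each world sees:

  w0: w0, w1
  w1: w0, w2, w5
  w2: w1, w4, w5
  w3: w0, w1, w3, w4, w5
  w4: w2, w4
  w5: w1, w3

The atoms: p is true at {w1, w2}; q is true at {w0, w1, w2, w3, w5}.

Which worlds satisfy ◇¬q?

{w2, w3, w4}

w0: successors {w0, w1}; ¬q there: w0:F, w1:F. ✗
w1: successors {w0, w2, w5}; ¬q there: w0:F, w2:F, w5:F. ✗
w2: successors {w1, w4, w5}; ¬q there: w1:F, w4:T, w5:F. ✓
w3: successors {w0, w1, w3, w4, w5}; ¬q there: w0:F, w1:F, w3:F, w4:T, w5:F. ✓
w4: successors {w2, w4}; ¬q there: w2:F, w4:T. ✓
w5: successors {w1, w3}; ¬q there: w1:F, w3:F. ✗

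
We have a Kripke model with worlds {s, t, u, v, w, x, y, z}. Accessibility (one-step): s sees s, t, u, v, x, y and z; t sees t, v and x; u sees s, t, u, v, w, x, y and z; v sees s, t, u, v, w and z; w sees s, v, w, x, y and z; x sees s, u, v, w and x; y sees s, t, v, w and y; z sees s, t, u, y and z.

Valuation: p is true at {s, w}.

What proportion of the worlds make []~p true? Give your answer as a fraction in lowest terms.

1/8

s: successors {s, t, u, v, x, y, z}; ~p there: s:F, t:T, u:T, v:T, x:T, y:T, z:T. ✗
t: successors {t, v, x}; ~p there: t:T, v:T, x:T. ✓
u: successors {s, t, u, v, w, x, y, z}; ~p there: s:F, t:T, u:T, v:T, w:F, x:T, y:T, z:T. ✗
v: successors {s, t, u, v, w, z}; ~p there: s:F, t:T, u:T, v:T, w:F, z:T. ✗
w: successors {s, v, w, x, y, z}; ~p there: s:F, v:T, w:F, x:T, y:T, z:T. ✗
x: successors {s, u, v, w, x}; ~p there: s:F, u:T, v:T, w:F, x:T. ✗
y: successors {s, t, v, w, y}; ~p there: s:F, t:T, v:T, w:F, y:T. ✗
z: successors {s, t, u, y, z}; ~p there: s:F, t:T, u:T, y:T, z:T. ✗
That's 1 of 8 worlds, so 1/8.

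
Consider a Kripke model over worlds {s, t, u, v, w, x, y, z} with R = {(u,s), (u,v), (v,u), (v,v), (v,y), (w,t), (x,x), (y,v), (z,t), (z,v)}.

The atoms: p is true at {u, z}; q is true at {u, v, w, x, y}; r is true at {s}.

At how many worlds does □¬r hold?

7

s: no successors, so □¬r holds vacuously. ✓
t: no successors, so □¬r holds vacuously. ✓
u: successors {s, v}; ¬r there: s:F, v:T. ✗
v: successors {u, v, y}; ¬r there: u:T, v:T, y:T. ✓
w: successors {t}; ¬r there: t:T. ✓
x: successors {x}; ¬r there: x:T. ✓
y: successors {v}; ¬r there: v:T. ✓
z: successors {t, v}; ¬r there: t:T, v:T. ✓
Satisfying worlds: {s, t, v, w, x, y, z}.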